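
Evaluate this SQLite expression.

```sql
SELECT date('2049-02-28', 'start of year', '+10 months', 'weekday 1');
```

`start of year` rewinds 2049-02-28 to 2049-01-01.
Adding +10 months to 2049-01-01 gives 2049-11-01.
`weekday 1` advances to the next Monday; 2049-11-01 is already a Monday, so it stays at 2049-11-01.

2049-11-01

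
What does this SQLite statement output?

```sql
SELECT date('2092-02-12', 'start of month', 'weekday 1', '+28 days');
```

2092-03-03

`start of month` rewinds 2092-02-12 to 2092-02-01.
`weekday 1` advances to the next Monday; 2092-02-01 is a Friday, so it moves forward to 2092-02-04.
February 2092 has 29 days; 25 remain after the 4th, so 26 days reach 2092-03-01.
Advancing 2 more days within March lands on 2092-03-03.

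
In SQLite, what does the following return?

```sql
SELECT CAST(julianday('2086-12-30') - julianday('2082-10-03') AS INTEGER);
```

28 days remain in October 2082 after the 3rd (31 − 3).
Full months from November 2082 through November 2086 contribute their day counts.
Then 30 days into December 2086.
Total: 28 + 30 + 31 + 31 + 28 + 31 + 30 + 31 + 30 + 31 + 31 + 30 + 31 + 30 + 31 + 31 + 29 + 31 + 30 + 31 + 30 + 31 + 31 + 30 + 31 + 30 + 31 + 31 + 28 + 31 + 30 + 31 + 30 + 31 + 31 + 30 + 31 + 30 + 31 + 31 + 28 + 31 + 30 + 31 + 30 + 31 + 31 + 30 + 31 + 30 + 30 = 1549.

1549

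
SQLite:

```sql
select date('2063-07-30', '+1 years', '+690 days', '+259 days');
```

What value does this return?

2067-03-06

Adding +1 year to 2063-07-30 gives 2064-07-30.
Applying '+690 days' to 2064-07-30: counting 690 days forward gives 2066-06-20.
Applying '+259 days' to 2066-06-20: counting 259 days forward gives 2067-03-06.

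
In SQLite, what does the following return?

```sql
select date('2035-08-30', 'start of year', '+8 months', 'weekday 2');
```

2035-09-04

`start of year` rewinds 2035-08-30 to 2035-01-01.
Adding +8 months to 2035-01-01 gives 2035-09-01.
`weekday 2` advances to the next Tuesday; 2035-09-01 is a Saturday, so it moves forward to 2035-09-04.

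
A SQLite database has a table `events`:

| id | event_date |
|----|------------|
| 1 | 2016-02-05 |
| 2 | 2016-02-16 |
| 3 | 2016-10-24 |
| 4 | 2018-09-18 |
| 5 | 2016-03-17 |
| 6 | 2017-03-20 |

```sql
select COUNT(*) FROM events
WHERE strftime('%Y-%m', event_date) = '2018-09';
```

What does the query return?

1

Rows with year-month 2018-09: 2018-09-18 → 1.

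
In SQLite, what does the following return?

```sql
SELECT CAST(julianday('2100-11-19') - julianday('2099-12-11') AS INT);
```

343

20 days remain in December 2099 after the 11th (31 − 11).
Full months from January 2100 through October 2100 contribute their day counts.
Then 19 days into November 2100.
Total: 20 + 31 + 28 + 31 + 30 + 31 + 30 + 31 + 31 + 30 + 31 + 19 = 343.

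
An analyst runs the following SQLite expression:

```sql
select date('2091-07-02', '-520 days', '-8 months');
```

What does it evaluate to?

Applying '-520 days' to 2091-07-02: counting 520 days back gives 2090-01-28.
Adding -8 months to 2090-01-28 gives 2089-05-28.

2089-05-28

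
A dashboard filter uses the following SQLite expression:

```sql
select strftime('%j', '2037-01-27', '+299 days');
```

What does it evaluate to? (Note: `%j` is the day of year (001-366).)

326

First apply '+299 days': 2037-01-27 → 2037-11-22.
Day-of-year for 2037-11-22: days since 2037-01-01 inclusive = 326, zero-padded to 326.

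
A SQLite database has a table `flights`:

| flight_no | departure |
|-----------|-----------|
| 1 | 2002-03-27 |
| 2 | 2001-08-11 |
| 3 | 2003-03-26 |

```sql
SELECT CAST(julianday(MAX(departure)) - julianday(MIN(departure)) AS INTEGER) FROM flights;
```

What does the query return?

592

MIN = 2001-08-11, MAX = 2003-03-26.
20 days remain in August 2001 after the 11th (31 − 11).
Full months from September 2001 through February 2003 contribute their day counts.
Then 26 days into March 2003.
Total: 20 + 30 + 31 + 30 + 31 + 31 + 28 + 31 + 30 + 31 + 30 + 31 + 31 + 30 + 31 + 30 + 31 + 31 + 28 + 26 = 592.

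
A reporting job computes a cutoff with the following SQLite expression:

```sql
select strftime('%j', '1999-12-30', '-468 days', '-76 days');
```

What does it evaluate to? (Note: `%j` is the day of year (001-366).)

185

First apply '-468 days', '-76 days': 1999-12-30 → 1998-07-04.
Day-of-year for 1998-07-04: days since 1998-01-01 inclusive = 185, zero-padded to 185.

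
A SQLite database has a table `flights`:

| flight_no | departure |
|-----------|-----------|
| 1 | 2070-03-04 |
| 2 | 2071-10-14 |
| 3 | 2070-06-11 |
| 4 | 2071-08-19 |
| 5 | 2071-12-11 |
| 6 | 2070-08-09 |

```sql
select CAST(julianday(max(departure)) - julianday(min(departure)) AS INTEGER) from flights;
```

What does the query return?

647

MIN = 2070-03-04, MAX = 2071-12-11.
27 days remain in March 2070 after the 4th (31 − 4).
Full months from April 2070 through November 2071 contribute their day counts.
Then 11 days into December 2071.
Total: 27 + 30 + 31 + 30 + 31 + 31 + 30 + 31 + 30 + 31 + 31 + 28 + 31 + 30 + 31 + 30 + 31 + 31 + 30 + 31 + 30 + 11 = 647.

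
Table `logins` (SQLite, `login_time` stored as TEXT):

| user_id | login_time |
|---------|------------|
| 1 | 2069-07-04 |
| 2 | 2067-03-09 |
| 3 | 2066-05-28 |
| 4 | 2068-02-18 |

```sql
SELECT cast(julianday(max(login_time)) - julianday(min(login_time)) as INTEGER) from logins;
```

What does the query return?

MIN = 2066-05-28, MAX = 2069-07-04.
3 days remain in May 2066 after the 28th (31 − 28).
Full months from June 2066 through June 2069 contribute their day counts.
Then 4 days into July 2069.
Total: 3 + 30 + 31 + 31 + 30 + 31 + 30 + 31 + 31 + 28 + 31 + 30 + 31 + 30 + 31 + 31 + 30 + 31 + 30 + 31 + 31 + 29 + 31 + 30 + 31 + 30 + 31 + 31 + 30 + 31 + 30 + 31 + 31 + 28 + 31 + 30 + 31 + 30 + 4 = 1133.

1133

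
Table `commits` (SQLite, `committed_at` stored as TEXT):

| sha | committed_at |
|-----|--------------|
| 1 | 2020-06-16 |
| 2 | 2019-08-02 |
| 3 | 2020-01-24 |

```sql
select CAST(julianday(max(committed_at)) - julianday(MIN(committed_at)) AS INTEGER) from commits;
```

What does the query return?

319

MIN = 2019-08-02, MAX = 2020-06-16.
29 days remain in August 2019 after the 2nd (31 − 2).
Full months from September 2019 through May 2020 contribute their day counts.
Then 16 days into June 2020.
Total: 29 + 30 + 31 + 30 + 31 + 31 + 29 + 31 + 30 + 31 + 16 = 319.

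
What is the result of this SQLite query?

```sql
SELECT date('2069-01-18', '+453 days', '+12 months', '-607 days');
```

2069-08-17

Applying '+453 days' to 2069-01-18: counting 453 days forward gives 2070-04-16.
Adding +12 months to 2070-04-16 gives 2071-04-16.
Applying '-607 days' to 2071-04-16: counting 607 days back gives 2069-08-17.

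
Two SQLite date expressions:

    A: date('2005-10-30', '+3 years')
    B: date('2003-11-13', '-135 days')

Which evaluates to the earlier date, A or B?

B

A = 2008-10-30.
B = 2003-07-01.
B is earlier.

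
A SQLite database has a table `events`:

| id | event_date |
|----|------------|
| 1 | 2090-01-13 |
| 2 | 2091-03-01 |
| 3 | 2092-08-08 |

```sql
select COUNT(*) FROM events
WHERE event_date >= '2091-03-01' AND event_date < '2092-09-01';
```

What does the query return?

Rows in [2091-03-01, 2092-09-01): 2091-03-01, 2092-08-08 → 2 rows.

2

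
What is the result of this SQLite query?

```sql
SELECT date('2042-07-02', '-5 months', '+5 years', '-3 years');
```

2044-02-02

Adding -5 months to 2042-07-02 gives 2042-02-02.
Adding +5 years to 2042-02-02 gives 2047-02-02.
Adding -3 years to 2047-02-02 gives 2044-02-02.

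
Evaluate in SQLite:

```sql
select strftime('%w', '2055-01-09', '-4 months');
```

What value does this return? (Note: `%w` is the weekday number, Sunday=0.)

First apply '-4 months': 2055-01-09 → 2054-09-09.
2054-09-09 is a Wednesday; with Sunday=0 that is 3.

3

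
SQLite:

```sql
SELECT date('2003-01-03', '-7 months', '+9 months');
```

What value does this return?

2003-03-03

Adding -7 months to 2003-01-03 gives 2002-06-03.
Adding +9 months to 2002-06-03 gives 2003-03-03.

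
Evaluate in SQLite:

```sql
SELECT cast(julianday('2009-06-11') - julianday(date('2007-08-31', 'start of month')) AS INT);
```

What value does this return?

680

`start of month` rewinds 2007-08-31 to 2007-08-01.
30 days remain in August 2007 after the 1st (31 − 1).
Full months from September 2007 through May 2009 contribute their day counts.
Then 11 days into June 2009.
Total: 30 + 30 + 31 + 30 + 31 + 31 + 29 + 31 + 30 + 31 + 30 + 31 + 31 + 30 + 31 + 30 + 31 + 31 + 28 + 31 + 30 + 31 + 11 = 680.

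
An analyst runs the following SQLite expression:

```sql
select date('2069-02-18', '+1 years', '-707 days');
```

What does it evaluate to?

2068-03-13

Adding +1 year to 2069-02-18 gives 2070-02-18.
Applying '-707 days' to 2070-02-18: counting 707 days back gives 2068-03-13.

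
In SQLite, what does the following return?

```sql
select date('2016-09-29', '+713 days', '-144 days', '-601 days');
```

Applying '+713 days' to 2016-09-29: counting 713 days forward gives 2018-09-12.
Applying '-144 days' to 2018-09-12: counting 144 days back gives 2018-04-21.
Applying '-601 days' to 2018-04-21: counting 601 days back gives 2016-08-28.

2016-08-28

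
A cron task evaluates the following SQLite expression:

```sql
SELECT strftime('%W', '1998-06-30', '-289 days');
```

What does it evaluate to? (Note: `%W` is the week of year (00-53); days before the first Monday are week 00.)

36

First apply '-289 days': 1998-06-30 → 1997-09-14.
1997-09-14 is a Sunday. SQLite's %W counts Mondays since the year started; the result is 36.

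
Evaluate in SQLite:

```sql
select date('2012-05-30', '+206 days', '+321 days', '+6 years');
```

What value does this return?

Applying '+206 days' to 2012-05-30: counting 206 days forward gives 2012-12-22.
Applying '+321 days' to 2012-12-22: counting 321 days forward gives 2013-11-08.
Adding +6 years to 2013-11-08 gives 2019-11-08.

2019-11-08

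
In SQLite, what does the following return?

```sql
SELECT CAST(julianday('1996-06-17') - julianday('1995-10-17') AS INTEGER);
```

244

14 days remain in October 1995 after the 17th (31 − 17).
Full months from November 1995 through May 1996 contribute their day counts.
Then 17 days into June 1996.
Total: 14 + 30 + 31 + 31 + 29 + 31 + 30 + 31 + 17 = 244.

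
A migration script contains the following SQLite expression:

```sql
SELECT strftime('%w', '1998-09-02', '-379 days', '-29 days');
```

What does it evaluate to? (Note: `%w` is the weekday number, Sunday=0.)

First apply '-379 days', '-29 days': 1998-09-02 → 1997-07-21.
1997-07-21 is a Monday; with Sunday=0 that is 1.

1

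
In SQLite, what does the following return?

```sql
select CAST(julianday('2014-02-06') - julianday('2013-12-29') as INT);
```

39

2 days remain in December 2013 after the 29th (31 − 29).
January 2014: 31 days.
Then 6 days into February 2014.
Total: 2 + 31 + 6 = 39.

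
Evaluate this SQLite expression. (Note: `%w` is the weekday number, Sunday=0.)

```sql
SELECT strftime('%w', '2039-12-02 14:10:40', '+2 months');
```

First apply '+2 months': 2039-12-02 14:10:40 → 2040-02-02 14:10:40.
2040-02-02 is a Thursday; with Sunday=0 that is 4.

4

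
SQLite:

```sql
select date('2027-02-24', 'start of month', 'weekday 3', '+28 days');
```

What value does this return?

`start of month` rewinds 2027-02-24 to 2027-02-01.
`weekday 3` advances to the next Wednesday; 2027-02-01 is a Monday, so it moves forward to 2027-02-03.
February 2027 has 28 days; 25 remain after the 3rd, so 26 days reach 2027-03-01.
Advancing 2 more days within March lands on 2027-03-03.

2027-03-03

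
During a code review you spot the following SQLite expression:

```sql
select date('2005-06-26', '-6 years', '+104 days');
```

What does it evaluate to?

1999-10-08

Adding -6 years to 2005-06-26 gives 1999-06-26.
Applying '+104 days' to 1999-06-26: counting 104 days forward gives 1999-10-08.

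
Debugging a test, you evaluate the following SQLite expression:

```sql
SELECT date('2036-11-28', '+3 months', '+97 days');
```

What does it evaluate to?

Adding +3 months to 2036-11-28 gives 2037-02-28.
Applying '+97 days' to 2037-02-28: counting 97 days forward gives 2037-06-05.

2037-06-05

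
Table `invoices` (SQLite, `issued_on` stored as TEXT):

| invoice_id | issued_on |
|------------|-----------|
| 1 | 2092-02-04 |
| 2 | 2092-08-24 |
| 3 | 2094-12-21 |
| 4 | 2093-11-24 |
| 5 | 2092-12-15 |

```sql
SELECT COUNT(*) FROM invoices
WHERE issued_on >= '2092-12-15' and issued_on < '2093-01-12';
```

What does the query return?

1

Rows in [2092-12-15, 2093-01-12): 2092-12-15 → 1 row.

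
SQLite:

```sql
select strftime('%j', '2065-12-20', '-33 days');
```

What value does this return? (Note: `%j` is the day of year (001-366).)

321

First apply '-33 days': 2065-12-20 → 2065-11-17.
Day-of-year for 2065-11-17: days since 2065-01-01 inclusive = 321, zero-padded to 321.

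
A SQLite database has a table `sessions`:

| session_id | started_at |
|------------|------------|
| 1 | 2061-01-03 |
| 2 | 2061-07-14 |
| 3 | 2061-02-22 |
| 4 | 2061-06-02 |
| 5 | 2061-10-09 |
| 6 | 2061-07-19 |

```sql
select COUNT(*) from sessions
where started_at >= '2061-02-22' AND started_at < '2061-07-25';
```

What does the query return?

Rows in [2061-02-22, 2061-07-25): 2061-07-14, 2061-02-22, 2061-06-02, 2061-07-19 → 4 rows.

4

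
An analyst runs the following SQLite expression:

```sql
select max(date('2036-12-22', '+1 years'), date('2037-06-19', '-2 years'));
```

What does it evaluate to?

2037-12-22

date('2036-12-22', '+1 years') → 2037-12-22.
date('2037-06-19', '-2 years') → 2035-06-19.
Later of the two is 2037-12-22.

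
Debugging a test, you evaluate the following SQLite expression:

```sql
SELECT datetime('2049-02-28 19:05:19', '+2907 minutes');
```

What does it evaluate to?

2907 minutes = 48h 27m; +2907 minutes from 2049-02-28 19:05:19 is 2049-03-02 19:32:19 (crosses midnight).

2049-03-02 19:32:19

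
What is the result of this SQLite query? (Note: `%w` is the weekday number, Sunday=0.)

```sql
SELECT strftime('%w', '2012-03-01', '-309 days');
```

3

First apply '-309 days': 2012-03-01 → 2011-04-27.
2011-04-27 is a Wednesday; with Sunday=0 that is 3.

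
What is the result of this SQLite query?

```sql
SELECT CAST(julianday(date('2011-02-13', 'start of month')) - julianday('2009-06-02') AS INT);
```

`start of month` rewinds 2011-02-13 to 2011-02-01.
28 days remain in June 2009 after the 2nd (30 − 2).
Full months from July 2009 through January 2011 contribute their day counts.
Then 1 day into February 2011.
Total: 28 + 31 + 31 + 30 + 31 + 30 + 31 + 31 + 28 + 31 + 30 + 31 + 30 + 31 + 31 + 30 + 31 + 30 + 31 + 31 + 1 = 609.

609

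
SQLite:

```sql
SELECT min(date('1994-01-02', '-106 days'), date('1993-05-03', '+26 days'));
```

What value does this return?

1993-05-29

date('1994-01-02', '-106 days') → 1993-09-18.
date('1993-05-03', '+26 days') → 1993-05-29.
Earlier of the two is 1993-05-29.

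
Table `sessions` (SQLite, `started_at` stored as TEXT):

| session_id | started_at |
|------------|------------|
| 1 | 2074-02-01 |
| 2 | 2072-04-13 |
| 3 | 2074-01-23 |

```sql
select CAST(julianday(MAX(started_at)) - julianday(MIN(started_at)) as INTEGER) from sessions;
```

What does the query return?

MIN = 2072-04-13, MAX = 2074-02-01.
17 days remain in April 2072 after the 13th (30 − 13).
Full months from May 2072 through January 2074 contribute their day counts.
Then 1 day into February 2074.
Total: 17 + 31 + 30 + 31 + 31 + 30 + 31 + 30 + 31 + 31 + 28 + 31 + 30 + 31 + 30 + 31 + 31 + 30 + 31 + 30 + 31 + 31 + 1 = 659.

659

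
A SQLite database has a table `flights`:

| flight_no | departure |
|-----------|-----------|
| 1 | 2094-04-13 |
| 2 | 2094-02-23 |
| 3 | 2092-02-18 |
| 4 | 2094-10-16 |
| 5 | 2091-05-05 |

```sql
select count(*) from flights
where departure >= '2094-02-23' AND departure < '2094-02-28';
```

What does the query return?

1

Rows in [2094-02-23, 2094-02-28): 2094-02-23 → 1 row.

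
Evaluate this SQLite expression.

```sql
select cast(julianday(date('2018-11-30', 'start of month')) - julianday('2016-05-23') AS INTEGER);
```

`start of month` rewinds 2018-11-30 to 2018-11-01.
8 days remain in May 2016 after the 23rd (31 − 23).
Full months from June 2016 through October 2018 contribute their day counts.
Then 1 day into November 2018.
Total: 8 + 30 + 31 + 31 + 30 + 31 + 30 + 31 + 31 + 28 + 31 + 30 + 31 + 30 + 31 + 31 + 30 + 31 + 30 + 31 + 31 + 28 + 31 + 30 + 31 + 30 + 31 + 31 + 30 + 31 + 1 = 892.

892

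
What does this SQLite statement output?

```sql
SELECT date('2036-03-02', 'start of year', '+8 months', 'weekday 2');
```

2036-09-02

`start of year` rewinds 2036-03-02 to 2036-01-01.
Adding +8 months to 2036-01-01 gives 2036-09-01.
`weekday 2` advances to the next Tuesday; 2036-09-01 is a Monday, so it moves forward to 2036-09-02.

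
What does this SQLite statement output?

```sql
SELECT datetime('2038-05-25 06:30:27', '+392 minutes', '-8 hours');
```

2038-05-25 05:02:27

392 minutes = 6h 32m; +392 minutes from 2038-05-25 06:30:27 is 2038-05-25 13:02:27.
-8 hours from 2038-05-25 13:02:27 is 2038-05-25 05:02:27.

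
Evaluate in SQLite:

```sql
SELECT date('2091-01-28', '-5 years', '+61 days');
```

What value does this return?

2086-03-30

Adding -5 years to 2091-01-28 gives 2086-01-28.
Applying '+61 days' to 2086-01-28: counting 61 days forward gives 2086-03-30.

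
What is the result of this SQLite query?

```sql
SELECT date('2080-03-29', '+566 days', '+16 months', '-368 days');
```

2082-02-13

Applying '+566 days' to 2080-03-29: counting 566 days forward gives 2081-10-16.
Adding +16 months to 2081-10-16 gives 2083-02-16.
Applying '-368 days' to 2083-02-16: counting 368 days back gives 2082-02-13.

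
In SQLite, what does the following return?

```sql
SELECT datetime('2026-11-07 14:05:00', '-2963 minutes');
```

2963 minutes = 49h 23m; -2963 minutes from 2026-11-07 14:05:00 is 2026-11-05 12:42:00 (crosses midnight).

2026-11-05 12:42:00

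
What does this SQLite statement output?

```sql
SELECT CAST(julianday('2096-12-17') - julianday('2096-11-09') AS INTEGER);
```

21 days remain in November 2096 after the 9th (30 − 9).
Then 17 days into December 2096.
Total: 21 + 17 = 38.

38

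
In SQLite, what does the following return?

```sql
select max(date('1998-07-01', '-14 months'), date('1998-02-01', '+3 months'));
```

date('1998-07-01', '-14 months') → 1997-05-01.
date('1998-02-01', '+3 months') → 1998-05-01.
Later of the two is 1998-05-01.

1998-05-01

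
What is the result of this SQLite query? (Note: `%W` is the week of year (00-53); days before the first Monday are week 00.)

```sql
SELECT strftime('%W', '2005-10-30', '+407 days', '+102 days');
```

12

First apply '+407 days', '+102 days': 2005-10-30 → 2007-03-23.
2007-03-23 is a Friday. SQLite's %W counts Mondays since the year started; the result is 12.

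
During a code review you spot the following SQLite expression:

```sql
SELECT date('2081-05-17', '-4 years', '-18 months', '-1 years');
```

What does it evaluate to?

Adding -4 years to 2081-05-17 gives 2077-05-17.
Adding -18 months to 2077-05-17 gives 2075-11-17.
Adding -1 year to 2075-11-17 gives 2074-11-17.

2074-11-17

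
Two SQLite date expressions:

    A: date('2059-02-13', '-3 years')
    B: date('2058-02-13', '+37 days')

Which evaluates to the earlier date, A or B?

A

A = 2056-02-13.
B = 2058-03-22.
A is earlier.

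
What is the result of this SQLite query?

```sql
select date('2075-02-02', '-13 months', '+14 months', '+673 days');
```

Adding -13 months to 2075-02-02 gives 2074-01-02.
Adding +14 months to 2074-01-02 gives 2075-03-02.
Applying '+673 days' to 2075-03-02: counting 673 days forward gives 2077-01-03.

2077-01-03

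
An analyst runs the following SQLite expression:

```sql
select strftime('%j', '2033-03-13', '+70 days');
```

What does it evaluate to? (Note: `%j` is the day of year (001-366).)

142

First apply '+70 days': 2033-03-13 → 2033-05-22.
Day-of-year for 2033-05-22: days since 2033-01-01 inclusive = 142, zero-padded to 142.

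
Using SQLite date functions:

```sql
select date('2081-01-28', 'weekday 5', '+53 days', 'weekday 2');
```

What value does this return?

2081-03-25

`weekday 5` advances to the next Friday; 2081-01-28 is a Tuesday, so it moves forward to 2081-01-31.
Applying '+53 days' to 2081-01-31: counting 53 days forward gives 2081-03-25.
`weekday 2` advances to the next Tuesday; 2081-03-25 is already a Tuesday, so it stays at 2081-03-25.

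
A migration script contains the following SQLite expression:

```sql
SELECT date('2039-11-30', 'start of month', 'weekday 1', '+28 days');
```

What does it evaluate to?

`start of month` rewinds 2039-11-30 to 2039-11-01.
`weekday 1` advances to the next Monday; 2039-11-01 is a Tuesday, so it moves forward to 2039-11-07.
November 2039 has 30 days; 23 remain after the 7th, so 24 days reach 2039-12-01.
Advancing 4 more days within December lands on 2039-12-05.

2039-12-05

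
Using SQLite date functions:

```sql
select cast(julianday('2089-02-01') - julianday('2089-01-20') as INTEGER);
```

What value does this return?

12

11 days remain in January 2089 after the 20th (31 − 20).
Then 1 day into February 2089.
Total: 11 + 1 = 12.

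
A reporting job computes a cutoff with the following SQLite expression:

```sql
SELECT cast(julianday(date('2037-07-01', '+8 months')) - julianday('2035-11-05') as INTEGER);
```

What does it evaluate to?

Adding +8 months to 2037-07-01 gives 2038-03-01.
25 days remain in November 2035 after the 5th (30 − 5).
Full months from December 2035 through February 2038 contribute their day counts.
Then 1 day into March 2038.
Total: 25 + 31 + 31 + 29 + 31 + 30 + 31 + 30 + 31 + 31 + 30 + 31 + 30 + 31 + 31 + 28 + 31 + 30 + 31 + 30 + 31 + 31 + 30 + 31 + 30 + 31 + 31 + 28 + 1 = 847.

847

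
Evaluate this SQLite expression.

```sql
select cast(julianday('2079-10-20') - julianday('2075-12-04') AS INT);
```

1416

27 days remain in December 2075 after the 4th (31 − 4).
Full months from January 2076 through September 2079 contribute their day counts.
Then 20 days into October 2079.
Total: 27 + 31 + 29 + 31 + 30 + 31 + 30 + 31 + 31 + 30 + 31 + 30 + 31 + 31 + 28 + 31 + 30 + 31 + 30 + 31 + 31 + 30 + 31 + 30 + 31 + 31 + 28 + 31 + 30 + 31 + 30 + 31 + 31 + 30 + 31 + 30 + 31 + 31 + 28 + 31 + 30 + 31 + 30 + 31 + 31 + 30 + 20 = 1416.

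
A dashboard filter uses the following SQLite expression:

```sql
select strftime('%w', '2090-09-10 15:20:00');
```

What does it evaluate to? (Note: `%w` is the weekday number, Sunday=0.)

2090-09-10 is a Sunday; with Sunday=0 that is 0.

0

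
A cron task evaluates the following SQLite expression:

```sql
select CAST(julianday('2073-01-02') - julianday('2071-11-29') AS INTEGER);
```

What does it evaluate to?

1 day remains in November 2071 after the 29th (30 − 29).
Full months from December 2071 through December 2072 contribute their day counts.
Then 2 days into January 2073.
Total: 1 + 31 + 31 + 29 + 31 + 30 + 31 + 30 + 31 + 31 + 30 + 31 + 30 + 31 + 2 = 400.

400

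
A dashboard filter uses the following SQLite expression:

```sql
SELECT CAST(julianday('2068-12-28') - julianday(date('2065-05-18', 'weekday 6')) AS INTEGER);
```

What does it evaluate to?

`weekday 6` advances to the next Saturday; 2065-05-18 is a Monday, so it moves forward to 2065-05-23.
8 days remain in May 2065 after the 23rd (31 − 23).
Full months from June 2065 through November 2068 contribute their day counts.
Then 28 days into December 2068.
Total: 8 + 30 + 31 + 31 + 30 + 31 + 30 + 31 + 31 + 28 + 31 + 30 + 31 + 30 + 31 + 31 + 30 + 31 + 30 + 31 + 31 + 28 + 31 + 30 + 31 + 30 + 31 + 31 + 30 + 31 + 30 + 31 + 31 + 29 + 31 + 30 + 31 + 30 + 31 + 31 + 30 + 31 + 30 + 28 = 1315.

1315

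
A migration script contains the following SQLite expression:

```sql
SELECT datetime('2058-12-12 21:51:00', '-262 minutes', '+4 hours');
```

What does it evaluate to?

2058-12-12 21:29:00

262 minutes = 4h 22m; -262 minutes from 2058-12-12 21:51:00 is 2058-12-12 17:29:00.
+4 hours from 2058-12-12 17:29:00 is 2058-12-12 21:29:00.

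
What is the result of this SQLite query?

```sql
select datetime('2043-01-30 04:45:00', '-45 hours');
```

-45 hours from 2043-01-30 04:45:00 is 2043-01-28 07:45:00 (crosses midnight).

2043-01-28 07:45:00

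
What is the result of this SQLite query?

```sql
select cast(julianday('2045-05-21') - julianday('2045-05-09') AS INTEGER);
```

Both dates are in May 2045: 21 − 9 = 12.

12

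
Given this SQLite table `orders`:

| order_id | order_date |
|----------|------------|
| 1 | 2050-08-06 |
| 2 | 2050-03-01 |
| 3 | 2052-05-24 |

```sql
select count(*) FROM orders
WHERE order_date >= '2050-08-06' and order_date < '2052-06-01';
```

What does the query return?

Rows in [2050-08-06, 2052-06-01): 2050-08-06, 2052-05-24 → 2 rows.

2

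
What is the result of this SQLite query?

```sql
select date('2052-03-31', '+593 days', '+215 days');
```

2054-06-17

Applying '+593 days' to 2052-03-31: counting 593 days forward gives 2053-11-14.
Applying '+215 days' to 2053-11-14: counting 215 days forward gives 2054-06-17.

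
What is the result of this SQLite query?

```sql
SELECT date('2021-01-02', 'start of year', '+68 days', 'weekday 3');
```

`start of year` rewinds 2021-01-02 to 2021-01-01.
Applying '+68 days' to 2021-01-01: counting 68 days forward gives 2021-03-10.
`weekday 3` advances to the next Wednesday; 2021-03-10 is already a Wednesday, so it stays at 2021-03-10.

2021-03-10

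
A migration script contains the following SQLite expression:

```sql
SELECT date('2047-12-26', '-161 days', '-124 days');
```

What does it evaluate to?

Applying '-161 days' to 2047-12-26: counting 161 days back gives 2047-07-18.
Applying '-124 days' to 2047-07-18: counting 124 days back gives 2047-03-16.

2047-03-16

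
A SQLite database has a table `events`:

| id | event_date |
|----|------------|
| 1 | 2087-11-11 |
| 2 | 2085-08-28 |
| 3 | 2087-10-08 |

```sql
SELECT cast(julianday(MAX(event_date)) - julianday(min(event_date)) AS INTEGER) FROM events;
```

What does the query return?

805

MIN = 2085-08-28, MAX = 2087-11-11.
3 days remain in August 2085 after the 28th (31 − 28).
Full months from September 2085 through October 2087 contribute their day counts.
Then 11 days into November 2087.
Total: 3 + 30 + 31 + 30 + 31 + 31 + 28 + 31 + 30 + 31 + 30 + 31 + 31 + 30 + 31 + 30 + 31 + 31 + 28 + 31 + 30 + 31 + 30 + 31 + 31 + 30 + 31 + 11 = 805.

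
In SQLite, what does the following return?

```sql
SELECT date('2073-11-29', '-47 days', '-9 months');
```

Applying '-47 days' to 2073-11-29: counting 47 days back gives 2073-10-13.
Adding -9 months to 2073-10-13 gives 2073-01-13.

2073-01-13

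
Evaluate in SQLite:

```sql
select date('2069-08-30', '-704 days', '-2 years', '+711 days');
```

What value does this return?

2067-09-07

Applying '-704 days' to 2069-08-30: counting 704 days back gives 2067-09-26.
Adding -2 years to 2067-09-26 gives 2065-09-26.
Applying '+711 days' to 2065-09-26: counting 711 days forward gives 2067-09-07.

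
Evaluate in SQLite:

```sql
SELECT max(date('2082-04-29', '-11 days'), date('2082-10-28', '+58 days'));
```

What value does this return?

date('2082-04-29', '-11 days') → 2082-04-18.
date('2082-10-28', '+58 days') → 2082-12-25.
Later of the two is 2082-12-25.

2082-12-25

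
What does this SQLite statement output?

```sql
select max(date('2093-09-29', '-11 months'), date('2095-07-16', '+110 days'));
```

2095-11-03

date('2093-09-29', '-11 months') → 2092-10-29.
date('2095-07-16', '+110 days') → 2095-11-03.
Later of the two is 2095-11-03.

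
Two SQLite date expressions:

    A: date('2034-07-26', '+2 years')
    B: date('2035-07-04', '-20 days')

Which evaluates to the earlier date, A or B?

B

A = 2036-07-26.
B = 2035-06-14.
B is earlier.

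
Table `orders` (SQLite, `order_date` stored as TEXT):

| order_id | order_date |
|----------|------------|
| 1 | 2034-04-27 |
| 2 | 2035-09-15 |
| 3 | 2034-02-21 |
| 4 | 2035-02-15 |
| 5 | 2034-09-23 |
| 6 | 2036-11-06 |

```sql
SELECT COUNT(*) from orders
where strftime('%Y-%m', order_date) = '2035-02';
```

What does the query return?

Rows with year-month 2035-02: 2035-02-15 → 1.

1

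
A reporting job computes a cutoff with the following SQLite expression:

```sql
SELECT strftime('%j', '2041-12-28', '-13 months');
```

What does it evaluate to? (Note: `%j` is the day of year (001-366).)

First apply '-13 months': 2041-12-28 → 2040-11-28.
Day-of-year for 2040-11-28: days since 2040-01-01 inclusive = 333, zero-padded to 333.

333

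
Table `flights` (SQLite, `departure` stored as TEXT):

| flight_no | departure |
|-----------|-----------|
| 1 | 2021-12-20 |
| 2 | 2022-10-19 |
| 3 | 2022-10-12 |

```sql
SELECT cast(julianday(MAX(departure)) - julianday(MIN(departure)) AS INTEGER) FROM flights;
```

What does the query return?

303

MIN = 2021-12-20, MAX = 2022-10-19.
11 days remain in December 2021 after the 20th (31 − 20).
Full months from January 2022 through September 2022 contribute their day counts.
Then 19 days into October 2022.
Total: 11 + 31 + 28 + 31 + 30 + 31 + 30 + 31 + 31 + 30 + 19 = 303.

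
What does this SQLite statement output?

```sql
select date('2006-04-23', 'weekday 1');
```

2006-04-24

`weekday 1` advances to the next Monday; 2006-04-23 is a Sunday, so it moves forward to 2006-04-24.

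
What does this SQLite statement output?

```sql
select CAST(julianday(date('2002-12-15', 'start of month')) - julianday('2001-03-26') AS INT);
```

615

`start of month` rewinds 2002-12-15 to 2002-12-01.
5 days remain in March 2001 after the 26th (31 − 26).
Full months from April 2001 through November 2002 contribute their day counts.
Then 1 day into December 2002.
Total: 5 + 30 + 31 + 30 + 31 + 31 + 30 + 31 + 30 + 31 + 31 + 28 + 31 + 30 + 31 + 30 + 31 + 31 + 30 + 31 + 30 + 1 = 615.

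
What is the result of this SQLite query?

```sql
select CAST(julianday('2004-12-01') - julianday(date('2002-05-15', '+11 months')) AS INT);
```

596

Adding +11 months to 2002-05-15 gives 2003-04-15.
15 days remain in April 2003 after the 15th (30 − 15).
Full months from May 2003 through November 2004 contribute their day counts.
Then 1 day into December 2004.
Total: 15 + 31 + 30 + 31 + 31 + 30 + 31 + 30 + 31 + 31 + 29 + 31 + 30 + 31 + 30 + 31 + 31 + 30 + 31 + 30 + 1 = 596.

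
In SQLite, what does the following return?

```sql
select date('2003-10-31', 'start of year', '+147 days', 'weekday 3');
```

`start of year` rewinds 2003-10-31 to 2003-01-01.
Applying '+147 days' to 2003-01-01: counting 147 days forward gives 2003-05-28.
`weekday 3` advances to the next Wednesday; 2003-05-28 is already a Wednesday, so it stays at 2003-05-28.

2003-05-28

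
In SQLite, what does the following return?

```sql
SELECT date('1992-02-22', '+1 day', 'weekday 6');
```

1992-02-29

Advancing 1 more day within February lands on 1992-02-23.
`weekday 6` advances to the next Saturday; 1992-02-23 is a Sunday, so it moves forward to 1992-02-29.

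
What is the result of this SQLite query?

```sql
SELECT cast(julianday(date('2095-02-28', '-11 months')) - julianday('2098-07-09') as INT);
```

-1564

Adding -11 months to 2095-02-28 gives 2094-03-28.
3 days remain in March 2094 after the 28th (31 − 28).
Full months from April 2094 through June 2098 contribute their day counts.
Then 9 days into July 2098.
Total: 3 + 30 + 31 + 30 + 31 + 31 + 30 + 31 + 30 + 31 + 31 + 28 + 31 + 30 + 31 + 30 + 31 + 31 + 30 + 31 + 30 + 31 + 31 + 29 + 31 + 30 + 31 + 30 + 31 + 31 + 30 + 31 + 30 + 31 + 31 + 28 + 31 + 30 + 31 + 30 + 31 + 31 + 30 + 31 + 30 + 31 + 31 + 28 + 31 + 30 + 31 + 30 + 9 = 1564.
The subtraction is earlier − later, so the result is −1564 → -1564.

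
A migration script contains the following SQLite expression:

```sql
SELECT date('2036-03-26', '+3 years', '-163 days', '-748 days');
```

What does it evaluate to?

2036-09-26

Adding +3 years to 2036-03-26 gives 2039-03-26.
Applying '-163 days' to 2039-03-26: counting 163 days back gives 2038-10-14.
Applying '-748 days' to 2038-10-14: counting 748 days back gives 2036-09-26.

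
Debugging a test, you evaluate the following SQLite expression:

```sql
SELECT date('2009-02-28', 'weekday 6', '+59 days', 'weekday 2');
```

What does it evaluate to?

2009-04-28

`weekday 6` advances to the next Saturday; 2009-02-28 is already a Saturday, so it stays at 2009-02-28.
Applying '+59 days' to 2009-02-28: counting 59 days forward gives 2009-04-28.
`weekday 2` advances to the next Tuesday; 2009-04-28 is already a Tuesday, so it stays at 2009-04-28.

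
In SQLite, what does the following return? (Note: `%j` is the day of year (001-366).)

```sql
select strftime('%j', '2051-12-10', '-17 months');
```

191

First apply '-17 months': 2051-12-10 → 2050-07-10.
Day-of-year for 2050-07-10: days since 2050-01-01 inclusive = 191, zero-padded to 191.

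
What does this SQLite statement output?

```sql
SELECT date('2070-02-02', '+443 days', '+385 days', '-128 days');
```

Applying '+443 days' to 2070-02-02: counting 443 days forward gives 2071-04-21.
Applying '+385 days' to 2071-04-21: counting 385 days forward gives 2072-05-10.
Applying '-128 days' to 2072-05-10: counting 128 days back gives 2072-01-03.

2072-01-03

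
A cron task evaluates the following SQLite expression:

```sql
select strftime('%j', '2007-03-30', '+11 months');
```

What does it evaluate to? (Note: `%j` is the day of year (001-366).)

061

First apply '+11 months': 2007-03-30 → 2008-03-01.
Day-of-year for 2008-03-01: days since 2008-01-01 inclusive = 61, zero-padded to 061.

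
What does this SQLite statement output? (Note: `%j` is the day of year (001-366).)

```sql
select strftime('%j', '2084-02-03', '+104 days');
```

138

First apply '+104 days': 2084-02-03 → 2084-05-17.
Day-of-year for 2084-05-17: days since 2084-01-01 inclusive = 138, zero-padded to 138.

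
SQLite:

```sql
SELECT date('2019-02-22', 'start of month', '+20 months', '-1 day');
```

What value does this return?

`start of month` rewinds 2019-02-22 to 2019-02-01.
Adding +20 months to 2019-02-01 gives 2020-10-01.
Going back 1 day from 2020-10-01 reaches 2020-09-30 (last day of September, 30 days).

2020-09-30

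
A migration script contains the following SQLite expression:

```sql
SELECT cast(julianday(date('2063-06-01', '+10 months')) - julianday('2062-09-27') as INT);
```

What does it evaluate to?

552

Adding +10 months to 2063-06-01 gives 2064-04-01.
3 days remain in September 2062 after the 27th (30 − 27).
Full months from October 2062 through March 2064 contribute their day counts.
Then 1 day into April 2064.
Total: 3 + 31 + 30 + 31 + 31 + 28 + 31 + 30 + 31 + 30 + 31 + 31 + 30 + 31 + 30 + 31 + 31 + 29 + 31 + 1 = 552.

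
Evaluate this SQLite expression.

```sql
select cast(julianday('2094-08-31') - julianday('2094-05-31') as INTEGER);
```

92

0 days remain in May 2094 after the 31st (31 − 31).
June 2094: 30 days.
July 2094: 31 days.
Then 31 days into August 2094.
Total: 0 + 30 + 31 + 31 = 92.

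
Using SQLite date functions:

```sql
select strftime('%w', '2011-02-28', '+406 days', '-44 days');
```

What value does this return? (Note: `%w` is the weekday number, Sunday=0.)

First apply '+406 days', '-44 days': 2011-02-28 → 2012-02-25.
2012-02-25 is a Saturday; with Sunday=0 that is 6.

6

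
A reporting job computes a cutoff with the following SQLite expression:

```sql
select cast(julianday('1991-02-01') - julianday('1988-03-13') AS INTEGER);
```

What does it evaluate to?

1055

18 days remain in March 1988 after the 13th (31 − 13).
Full months from April 1988 through January 1991 contribute their day counts.
Then 1 day into February 1991.
Total: 18 + 30 + 31 + 30 + 31 + 31 + 30 + 31 + 30 + 31 + 31 + 28 + 31 + 30 + 31 + 30 + 31 + 31 + 30 + 31 + 30 + 31 + 31 + 28 + 31 + 30 + 31 + 30 + 31 + 31 + 30 + 31 + 30 + 31 + 31 + 1 = 1055.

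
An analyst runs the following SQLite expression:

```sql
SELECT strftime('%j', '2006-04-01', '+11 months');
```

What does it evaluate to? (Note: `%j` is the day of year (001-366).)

First apply '+11 months': 2006-04-01 → 2007-03-01.
Day-of-year for 2007-03-01: days since 2007-01-01 inclusive = 60, zero-padded to 060.

060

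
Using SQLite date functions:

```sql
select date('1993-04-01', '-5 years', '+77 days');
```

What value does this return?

Adding -5 years to 1993-04-01 gives 1988-04-01.
Applying '+77 days' to 1988-04-01: counting 77 days forward gives 1988-06-17.

1988-06-17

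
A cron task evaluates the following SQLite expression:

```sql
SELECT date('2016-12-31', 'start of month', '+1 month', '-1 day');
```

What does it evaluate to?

2016-12-31

`start of month` rewinds 2016-12-31 to 2016-12-01.
Adding +1 month to 2016-12-01 gives 2017-01-01.
Going back 1 day from 2017-01-01 reaches 2016-12-31 (last day of December, 31 days).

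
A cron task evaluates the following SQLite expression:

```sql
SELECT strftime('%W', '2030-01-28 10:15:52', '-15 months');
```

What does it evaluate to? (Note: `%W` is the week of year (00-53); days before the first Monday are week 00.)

First apply '-15 months': 2030-01-28 10:15:52 → 2028-10-28 10:15:52.
2028-10-28 is a Saturday. SQLite's %W counts Mondays since the year started; the result is 43.

43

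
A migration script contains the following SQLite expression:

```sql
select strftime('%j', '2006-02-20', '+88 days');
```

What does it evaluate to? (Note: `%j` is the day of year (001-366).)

139

First apply '+88 days': 2006-02-20 → 2006-05-19.
Day-of-year for 2006-05-19: days since 2006-01-01 inclusive = 139, zero-padded to 139.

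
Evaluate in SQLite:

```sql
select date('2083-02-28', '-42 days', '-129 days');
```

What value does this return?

Applying '-42 days' to 2083-02-28: counting 42 days back gives 2083-01-17.
Applying '-129 days' to 2083-01-17: counting 129 days back gives 2082-09-10.

2082-09-10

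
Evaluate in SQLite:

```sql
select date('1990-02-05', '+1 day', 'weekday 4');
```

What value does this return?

1990-02-08

Advancing 1 more day within February lands on 1990-02-06.
`weekday 4` advances to the next Thursday; 1990-02-06 is a Tuesday, so it moves forward to 1990-02-08.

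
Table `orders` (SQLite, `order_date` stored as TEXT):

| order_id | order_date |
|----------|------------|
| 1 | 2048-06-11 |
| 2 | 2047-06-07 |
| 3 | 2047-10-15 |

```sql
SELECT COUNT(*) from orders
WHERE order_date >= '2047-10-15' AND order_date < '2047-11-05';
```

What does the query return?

1

Rows in [2047-10-15, 2047-11-05): 2047-10-15 → 1 row.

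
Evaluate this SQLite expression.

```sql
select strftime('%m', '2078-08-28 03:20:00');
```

`%m` extracts the 2-digit month (01-12): 08.

08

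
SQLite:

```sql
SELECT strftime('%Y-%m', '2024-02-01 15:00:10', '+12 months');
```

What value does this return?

2025-02

First apply '+12 months': 2024-02-01 15:00:10 → 2025-02-01 15:00:10.
`%Y-%m` extracts the year-month: 2025-02.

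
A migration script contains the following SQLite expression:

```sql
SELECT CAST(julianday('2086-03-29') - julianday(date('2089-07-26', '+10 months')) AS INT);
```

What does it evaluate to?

Adding +10 months to 2089-07-26 gives 2090-05-26.
2 days remain in March 2086 after the 29th (31 − 29).
Full months from April 2086 through April 2090 contribute their day counts.
Then 26 days into May 2090.
Total: 2 + 30 + 31 + 30 + 31 + 31 + 30 + 31 + 30 + 31 + 31 + 28 + 31 + 30 + 31 + 30 + 31 + 31 + 30 + 31 + 30 + 31 + 31 + 29 + 31 + 30 + 31 + 30 + 31 + 31 + 30 + 31 + 30 + 31 + 31 + 28 + 31 + 30 + 31 + 30 + 31 + 31 + 30 + 31 + 30 + 31 + 31 + 28 + 31 + 30 + 26 = 1519.
The subtraction is earlier − later, so the result is −1519 → -1519.

-1519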